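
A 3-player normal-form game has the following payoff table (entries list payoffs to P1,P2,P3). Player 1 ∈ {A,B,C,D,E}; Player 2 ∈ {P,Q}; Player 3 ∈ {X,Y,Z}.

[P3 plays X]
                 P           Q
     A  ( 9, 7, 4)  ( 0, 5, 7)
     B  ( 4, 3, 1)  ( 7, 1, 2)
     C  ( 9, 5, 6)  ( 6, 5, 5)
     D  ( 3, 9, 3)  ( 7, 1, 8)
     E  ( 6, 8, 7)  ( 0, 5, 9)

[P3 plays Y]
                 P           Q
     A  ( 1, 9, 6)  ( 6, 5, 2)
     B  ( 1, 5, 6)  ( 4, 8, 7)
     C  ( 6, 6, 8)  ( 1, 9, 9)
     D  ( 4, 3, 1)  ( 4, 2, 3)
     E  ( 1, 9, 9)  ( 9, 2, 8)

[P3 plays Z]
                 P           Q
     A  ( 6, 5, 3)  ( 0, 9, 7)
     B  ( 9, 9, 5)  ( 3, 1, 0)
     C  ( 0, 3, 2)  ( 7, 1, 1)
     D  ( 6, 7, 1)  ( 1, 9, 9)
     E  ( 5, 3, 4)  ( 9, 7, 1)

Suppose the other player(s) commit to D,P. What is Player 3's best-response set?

P3 best: {X}

u_3(X vs D,P) = 3
u_3(Y vs D,P) = 1
u_3(Z vs D,P) = 1
max payoff 3 at {X}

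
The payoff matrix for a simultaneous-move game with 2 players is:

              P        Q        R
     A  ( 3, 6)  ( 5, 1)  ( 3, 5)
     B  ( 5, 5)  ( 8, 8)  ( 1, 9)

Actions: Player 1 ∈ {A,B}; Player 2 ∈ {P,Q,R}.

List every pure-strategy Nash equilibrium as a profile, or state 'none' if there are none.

(A,P): not NE [P1→B gives 5>3]
(A,Q): not NE [P1→B gives 8>5; P2→P gives 6>1]
(A,R): not NE [P2→P gives 6>5]
(B,P): not NE [P2→R gives 9>5]
(B,Q): not NE [P2→R gives 9>8]
(B,R): not NE [P1→A gives 3>1]

No pure NE.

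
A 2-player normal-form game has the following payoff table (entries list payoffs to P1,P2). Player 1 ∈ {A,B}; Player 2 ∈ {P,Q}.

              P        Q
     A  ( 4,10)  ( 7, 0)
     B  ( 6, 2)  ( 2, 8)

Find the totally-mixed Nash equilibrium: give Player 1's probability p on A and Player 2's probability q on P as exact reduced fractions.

P1 indiff ⇒ q·4+(1-q)·7 = q·6+(1-q)·2 ⇒ q(-2) = (1-q)(-5) ⇒ q = 5/7
P2 indiff ⇒ p·10+(1-p)·2 = p·0+(1-p)·8 ⇒ p(10) = (1-p)(6) ⇒ p = 3/8

(p,q) = (3/8, 5/7)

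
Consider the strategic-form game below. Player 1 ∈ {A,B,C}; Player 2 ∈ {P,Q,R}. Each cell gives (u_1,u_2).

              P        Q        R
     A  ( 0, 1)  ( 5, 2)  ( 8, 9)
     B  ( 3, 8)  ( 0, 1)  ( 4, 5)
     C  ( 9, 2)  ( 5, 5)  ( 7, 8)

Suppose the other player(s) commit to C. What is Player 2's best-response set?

BR_2 = {R}

u_2(P vs C) = 2
u_2(Q vs C) = 5
u_2(R vs C) = 8
max payoff 8 at {R}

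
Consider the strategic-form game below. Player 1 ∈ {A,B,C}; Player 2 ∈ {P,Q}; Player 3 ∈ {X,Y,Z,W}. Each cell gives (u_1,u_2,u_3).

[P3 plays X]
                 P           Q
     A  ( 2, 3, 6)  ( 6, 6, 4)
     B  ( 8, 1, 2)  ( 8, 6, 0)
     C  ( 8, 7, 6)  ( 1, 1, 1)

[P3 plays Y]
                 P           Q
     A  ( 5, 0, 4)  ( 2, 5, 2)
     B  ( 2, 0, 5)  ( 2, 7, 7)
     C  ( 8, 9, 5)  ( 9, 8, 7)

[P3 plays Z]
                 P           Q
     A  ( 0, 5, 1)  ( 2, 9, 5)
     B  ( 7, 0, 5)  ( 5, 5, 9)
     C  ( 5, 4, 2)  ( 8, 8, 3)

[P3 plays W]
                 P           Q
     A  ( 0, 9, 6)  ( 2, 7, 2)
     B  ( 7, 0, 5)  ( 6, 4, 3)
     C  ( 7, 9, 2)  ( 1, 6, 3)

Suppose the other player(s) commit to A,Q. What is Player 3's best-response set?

BR_3 = {Z}

u_3(X vs A,Q) = 4
u_3(Y vs A,Q) = 2
u_3(Z vs A,Q) = 5
u_3(W vs A,Q) = 2
max payoff 5 at {Z}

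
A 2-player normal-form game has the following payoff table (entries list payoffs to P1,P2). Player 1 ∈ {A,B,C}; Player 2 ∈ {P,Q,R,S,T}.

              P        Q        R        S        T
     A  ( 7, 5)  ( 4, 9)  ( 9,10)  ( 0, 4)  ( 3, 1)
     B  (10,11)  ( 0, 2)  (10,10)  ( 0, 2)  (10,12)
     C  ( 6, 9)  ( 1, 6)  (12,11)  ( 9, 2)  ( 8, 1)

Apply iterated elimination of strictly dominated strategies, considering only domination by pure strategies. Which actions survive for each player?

P2 drop Q (R beats it: A:10>9 B:10>2 C:11>6)
P2 drop S (P beats it: A:5>4 B:11>2 C:9>2)
P1 drop A (B beats it: P:10>7 R:10>9 T:10>3)
P1→{B,C} P2→{P,R,T}

IESDS → P1:{B,C} P2:{P,R,T}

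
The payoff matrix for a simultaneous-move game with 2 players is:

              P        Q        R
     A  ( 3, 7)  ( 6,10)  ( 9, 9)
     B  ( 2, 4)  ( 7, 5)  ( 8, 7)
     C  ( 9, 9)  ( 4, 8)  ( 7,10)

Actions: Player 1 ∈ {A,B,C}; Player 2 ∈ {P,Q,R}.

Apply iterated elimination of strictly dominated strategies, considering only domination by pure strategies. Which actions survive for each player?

Remaining: P1:{A,B} P2:{Q,R}

P2 drop P (R beats it: A:9>7 B:7>4 C:10>9)
P1 drop C (A beats it: Q:6>4 R:9>7)
P1→{A,B} P2→{Q,R}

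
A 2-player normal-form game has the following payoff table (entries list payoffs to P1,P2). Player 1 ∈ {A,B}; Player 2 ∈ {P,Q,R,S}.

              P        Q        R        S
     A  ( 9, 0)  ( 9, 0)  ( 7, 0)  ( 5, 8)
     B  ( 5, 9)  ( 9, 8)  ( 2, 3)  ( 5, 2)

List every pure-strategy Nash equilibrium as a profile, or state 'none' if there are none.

(A,P): not NE [P2→S gives 8>0]
(A,Q): not NE [P2→S gives 8>0]
(A,R): not NE [P2→S gives 8>0]
(A,S): NE
(B,P): not NE [P1→A gives 9>5]
(B,Q): not NE [P2→P gives 9>8]
(B,R): not NE [P1→A gives 7>2; P2→P gives 9>3]
(B,S): not NE [P2→P gives 9>2]

NE set: (A,S)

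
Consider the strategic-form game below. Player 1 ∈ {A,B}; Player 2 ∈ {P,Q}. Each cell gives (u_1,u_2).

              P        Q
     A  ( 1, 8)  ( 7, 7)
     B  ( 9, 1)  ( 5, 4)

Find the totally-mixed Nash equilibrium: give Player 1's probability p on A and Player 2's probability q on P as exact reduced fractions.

P1 indiff ⇒ q·1+(1-q)·7 = q·9+(1-q)·5 ⇒ q(-8) = (1-q)(-2) ⇒ q = 1/5
P2 indiff ⇒ p·8+(1-p)·1 = p·7+(1-p)·4 ⇒ p(1) = (1-p)(3) ⇒ p = 3/4

p=3/4, q=1/5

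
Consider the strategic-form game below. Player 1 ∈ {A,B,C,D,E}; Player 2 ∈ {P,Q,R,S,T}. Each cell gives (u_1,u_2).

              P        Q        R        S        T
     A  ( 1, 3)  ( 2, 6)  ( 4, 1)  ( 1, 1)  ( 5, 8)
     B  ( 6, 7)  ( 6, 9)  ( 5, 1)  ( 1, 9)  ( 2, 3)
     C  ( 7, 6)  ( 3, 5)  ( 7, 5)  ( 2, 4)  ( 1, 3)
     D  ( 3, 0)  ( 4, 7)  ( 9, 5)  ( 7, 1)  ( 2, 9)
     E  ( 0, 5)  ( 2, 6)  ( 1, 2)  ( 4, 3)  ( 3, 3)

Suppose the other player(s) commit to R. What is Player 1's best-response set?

u_1(A vs R) = 4
u_1(B vs R) = 5
u_1(C vs R) = 7
u_1(D vs R) = 9
u_1(E vs R) = 1
max payoff 9 at {D}

BR_1 = {D}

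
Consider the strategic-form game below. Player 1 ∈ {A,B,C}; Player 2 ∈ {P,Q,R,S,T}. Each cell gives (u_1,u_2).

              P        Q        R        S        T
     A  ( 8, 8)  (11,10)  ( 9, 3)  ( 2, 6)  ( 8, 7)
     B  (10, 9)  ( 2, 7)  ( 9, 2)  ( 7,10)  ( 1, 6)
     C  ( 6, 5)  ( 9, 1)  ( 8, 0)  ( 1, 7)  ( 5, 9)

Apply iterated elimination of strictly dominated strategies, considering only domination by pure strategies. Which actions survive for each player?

Survivors P1:{A,B} P2:{P,Q,S}

P1 drop C (A beats it: P:8>6 Q:11>9 R:9>8 S:2>1 T:8>5)
P2 drop R (P beats it: A:8>3 B:9>2)
P2 drop T (P beats it: A:8>7 B:9>6)
P1→{A,B} P2→{P,Q,S}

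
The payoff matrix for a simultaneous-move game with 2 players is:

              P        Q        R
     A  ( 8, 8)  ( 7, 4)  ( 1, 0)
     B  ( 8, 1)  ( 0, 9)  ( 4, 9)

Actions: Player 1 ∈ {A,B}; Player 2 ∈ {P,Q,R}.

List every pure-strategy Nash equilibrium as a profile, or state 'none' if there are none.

(A,P): NE
(A,Q): not NE [P2→P gives 8>4]
(A,R): not NE [P1→B gives 4>1; P2→P gives 8>0]
(B,P): not NE [P2→R gives 9>1]
(B,Q): not NE [P1→A gives 7>0]
(B,R): NE

Nash profiles: (A,P), (B,R)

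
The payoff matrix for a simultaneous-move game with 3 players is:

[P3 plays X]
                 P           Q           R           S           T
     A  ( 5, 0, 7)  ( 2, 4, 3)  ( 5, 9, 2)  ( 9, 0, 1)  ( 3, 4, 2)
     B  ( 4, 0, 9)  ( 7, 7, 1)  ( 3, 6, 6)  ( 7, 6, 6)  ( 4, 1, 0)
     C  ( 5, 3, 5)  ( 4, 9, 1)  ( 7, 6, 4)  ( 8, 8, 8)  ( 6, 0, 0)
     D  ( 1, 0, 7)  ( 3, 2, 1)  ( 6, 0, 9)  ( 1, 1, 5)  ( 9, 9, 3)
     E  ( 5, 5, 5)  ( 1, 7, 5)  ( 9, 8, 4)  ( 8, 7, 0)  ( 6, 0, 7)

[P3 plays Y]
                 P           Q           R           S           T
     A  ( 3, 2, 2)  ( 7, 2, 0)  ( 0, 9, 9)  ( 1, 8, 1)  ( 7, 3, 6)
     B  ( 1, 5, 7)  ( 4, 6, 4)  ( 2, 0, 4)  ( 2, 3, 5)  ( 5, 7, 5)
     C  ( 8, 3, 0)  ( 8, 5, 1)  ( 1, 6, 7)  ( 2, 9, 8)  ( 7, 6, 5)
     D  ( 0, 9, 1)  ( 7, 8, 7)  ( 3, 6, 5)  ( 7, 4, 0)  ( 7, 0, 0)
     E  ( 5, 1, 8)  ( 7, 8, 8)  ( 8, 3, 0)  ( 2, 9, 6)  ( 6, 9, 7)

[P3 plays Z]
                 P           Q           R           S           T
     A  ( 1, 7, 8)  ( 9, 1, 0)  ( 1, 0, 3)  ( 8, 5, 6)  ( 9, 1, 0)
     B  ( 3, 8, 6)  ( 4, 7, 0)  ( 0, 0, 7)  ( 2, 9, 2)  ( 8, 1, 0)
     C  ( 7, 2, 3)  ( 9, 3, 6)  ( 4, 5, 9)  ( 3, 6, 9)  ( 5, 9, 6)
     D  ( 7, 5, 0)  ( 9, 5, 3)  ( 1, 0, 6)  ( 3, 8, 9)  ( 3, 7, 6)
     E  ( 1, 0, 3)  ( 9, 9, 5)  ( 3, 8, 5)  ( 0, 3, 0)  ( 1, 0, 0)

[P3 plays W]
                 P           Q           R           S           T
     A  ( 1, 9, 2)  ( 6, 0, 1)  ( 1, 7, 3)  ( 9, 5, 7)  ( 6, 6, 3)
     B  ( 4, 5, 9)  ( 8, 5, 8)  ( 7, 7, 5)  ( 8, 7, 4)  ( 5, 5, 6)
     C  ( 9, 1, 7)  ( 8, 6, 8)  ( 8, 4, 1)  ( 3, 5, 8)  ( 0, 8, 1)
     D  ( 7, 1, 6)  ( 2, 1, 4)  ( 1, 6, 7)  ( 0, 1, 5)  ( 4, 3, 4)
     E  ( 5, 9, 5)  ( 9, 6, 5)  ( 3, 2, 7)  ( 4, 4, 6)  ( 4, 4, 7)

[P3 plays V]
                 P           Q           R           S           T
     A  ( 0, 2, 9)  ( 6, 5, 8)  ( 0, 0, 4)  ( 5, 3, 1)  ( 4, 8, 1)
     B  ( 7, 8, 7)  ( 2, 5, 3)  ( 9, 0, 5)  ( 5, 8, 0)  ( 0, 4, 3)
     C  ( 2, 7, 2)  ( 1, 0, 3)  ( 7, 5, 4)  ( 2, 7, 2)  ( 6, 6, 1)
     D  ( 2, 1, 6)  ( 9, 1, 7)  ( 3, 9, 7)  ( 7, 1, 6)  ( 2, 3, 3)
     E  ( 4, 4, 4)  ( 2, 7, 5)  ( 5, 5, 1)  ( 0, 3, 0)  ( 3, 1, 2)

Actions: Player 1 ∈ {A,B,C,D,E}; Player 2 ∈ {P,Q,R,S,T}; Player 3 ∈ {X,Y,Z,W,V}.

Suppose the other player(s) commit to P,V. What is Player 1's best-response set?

u_1(A vs P,V) = 0
u_1(B vs P,V) = 7
u_1(C vs P,V) = 2
u_1(D vs P,V) = 2
u_1(E vs P,V) = 4
max payoff 7 at {B}

BR_1 = {B}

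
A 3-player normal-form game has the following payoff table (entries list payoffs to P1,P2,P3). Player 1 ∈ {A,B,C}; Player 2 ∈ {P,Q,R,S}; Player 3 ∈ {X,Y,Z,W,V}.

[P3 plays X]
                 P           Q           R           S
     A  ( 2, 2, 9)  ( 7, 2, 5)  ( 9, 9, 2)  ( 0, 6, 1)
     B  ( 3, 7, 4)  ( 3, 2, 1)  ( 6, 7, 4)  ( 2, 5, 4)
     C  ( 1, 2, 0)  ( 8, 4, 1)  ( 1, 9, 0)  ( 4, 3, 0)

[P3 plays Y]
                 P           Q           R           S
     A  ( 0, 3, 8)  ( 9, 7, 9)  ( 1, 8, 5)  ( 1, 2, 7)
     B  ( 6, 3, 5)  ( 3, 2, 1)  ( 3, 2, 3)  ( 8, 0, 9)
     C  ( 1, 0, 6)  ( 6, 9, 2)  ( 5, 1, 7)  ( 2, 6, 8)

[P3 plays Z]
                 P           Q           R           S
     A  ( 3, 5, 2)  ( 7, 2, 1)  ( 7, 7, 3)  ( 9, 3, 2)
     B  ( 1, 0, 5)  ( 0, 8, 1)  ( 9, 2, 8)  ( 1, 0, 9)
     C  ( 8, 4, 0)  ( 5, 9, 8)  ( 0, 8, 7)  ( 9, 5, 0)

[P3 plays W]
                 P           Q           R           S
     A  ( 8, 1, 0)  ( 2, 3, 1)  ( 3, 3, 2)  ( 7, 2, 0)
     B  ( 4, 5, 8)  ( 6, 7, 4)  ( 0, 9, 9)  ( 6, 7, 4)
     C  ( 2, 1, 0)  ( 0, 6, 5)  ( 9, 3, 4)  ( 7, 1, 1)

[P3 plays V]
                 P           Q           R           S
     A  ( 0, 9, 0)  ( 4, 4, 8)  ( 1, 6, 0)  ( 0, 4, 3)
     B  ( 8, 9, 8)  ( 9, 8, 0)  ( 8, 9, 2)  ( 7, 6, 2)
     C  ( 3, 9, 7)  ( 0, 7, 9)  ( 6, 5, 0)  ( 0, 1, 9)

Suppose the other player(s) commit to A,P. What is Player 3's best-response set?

u_3(X vs A,P) = 9
u_3(Y vs A,P) = 8
u_3(Z vs A,P) = 2
u_3(W vs A,P) = 0
u_3(V vs A,P) = 0
max payoff 9 at {X}

BR_3 = {X}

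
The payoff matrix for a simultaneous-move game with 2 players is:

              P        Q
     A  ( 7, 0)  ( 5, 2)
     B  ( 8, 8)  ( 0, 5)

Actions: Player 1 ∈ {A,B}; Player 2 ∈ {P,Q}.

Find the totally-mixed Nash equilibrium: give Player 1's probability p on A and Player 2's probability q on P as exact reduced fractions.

P1 indiff ⇒ q·7+(1-q)·5 = q·8+(1-q)·0 ⇒ q(-1) = (1-q)(-5) ⇒ q = 5/6
P2 indiff ⇒ p·0+(1-p)·8 = p·2+(1-p)·5 ⇒ p(-2) = (1-p)(-3) ⇒ p = 3/5

(p,q) = (3/5, 5/6)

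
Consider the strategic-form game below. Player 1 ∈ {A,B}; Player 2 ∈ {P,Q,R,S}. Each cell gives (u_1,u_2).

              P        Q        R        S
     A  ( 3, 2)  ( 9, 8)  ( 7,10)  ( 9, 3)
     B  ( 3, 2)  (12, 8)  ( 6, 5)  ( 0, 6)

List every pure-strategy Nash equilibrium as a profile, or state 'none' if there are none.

Nash profiles: (A,R), (B,Q)

(A,P): not NE [P2→R gives 10>2]
(A,Q): not NE [P1→B gives 12>9; P2→R gives 10>8]
(A,R): NE
(A,S): not NE [P2→R gives 10>3]
(B,P): not NE [P2→Q gives 8>2]
(B,Q): NE
(B,R): not NE [P1→A gives 7>6; P2→Q gives 8>5]
(B,S): not NE [P1→A gives 9>0; P2→Q gives 8>6]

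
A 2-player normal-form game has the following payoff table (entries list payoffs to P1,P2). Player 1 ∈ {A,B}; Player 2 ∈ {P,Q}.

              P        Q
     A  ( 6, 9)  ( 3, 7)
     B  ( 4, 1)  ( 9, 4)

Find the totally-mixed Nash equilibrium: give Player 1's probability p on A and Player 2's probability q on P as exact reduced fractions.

P1 indiff ⇒ q·6+(1-q)·3 = q·4+(1-q)·9 ⇒ q(2) = (1-q)(6) ⇒ q = 3/4
P2 indiff ⇒ p·9+(1-p)·1 = p·7+(1-p)·4 ⇒ p(2) = (1-p)(3) ⇒ p = 3/5

p=3/5, q=3/4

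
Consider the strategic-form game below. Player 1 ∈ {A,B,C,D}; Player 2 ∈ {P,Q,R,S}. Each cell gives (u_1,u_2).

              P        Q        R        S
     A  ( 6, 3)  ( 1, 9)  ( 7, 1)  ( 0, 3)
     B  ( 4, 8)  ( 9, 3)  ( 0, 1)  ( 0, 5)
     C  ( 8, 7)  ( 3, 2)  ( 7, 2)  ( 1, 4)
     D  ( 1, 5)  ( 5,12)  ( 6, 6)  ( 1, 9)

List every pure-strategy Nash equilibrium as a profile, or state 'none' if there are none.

(A,P): not NE [P1→C gives 8>6; P2→Q gives 9>3]
(A,Q): not NE [P1→B gives 9>1]
(A,R): not NE [P2→Q gives 9>1]
(A,S): not NE [P1→D gives 1>0; P2→Q gives 9>3]
(B,P): not NE [P1→C gives 8>4]
(B,Q): not NE [P2→P gives 8>3]
(B,R): not NE [P1→C gives 7>0; P2→P gives 8>1]
(B,S): not NE [P1→D gives 1>0; P2→P gives 8>5]
(C,P): NE
(C,Q): not NE [P1→B gives 9>3; P2→P gives 7>2]
(C,R): not NE [P2→P gives 7>2]
(C,S): not NE [P2→P gives 7>4]
(D,P): not NE [P1→C gives 8>1; P2→Q gives 12>5]
(D,Q): not NE [P1→B gives 9>5]
(D,R): not NE [P1→C gives 7>6; P2→Q gives 12>6]
(D,S): not NE [P2→Q gives 12>9]

PSNE = {(C,P)}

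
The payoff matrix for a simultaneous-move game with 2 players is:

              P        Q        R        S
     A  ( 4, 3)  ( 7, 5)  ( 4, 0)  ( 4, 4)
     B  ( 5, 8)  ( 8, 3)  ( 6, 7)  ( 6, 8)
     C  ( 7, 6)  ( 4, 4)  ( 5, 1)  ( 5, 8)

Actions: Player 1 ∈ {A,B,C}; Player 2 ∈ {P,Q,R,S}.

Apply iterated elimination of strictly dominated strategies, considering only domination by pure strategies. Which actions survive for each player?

P1 drop A (B beats it: P:5>4 Q:8>7 R:6>4 S:6>4)
P2 drop Q (P beats it: B:8>3 C:6>4)
P2 drop R (P beats it: B:8>7 C:6>1)
P1→{B,C} P2→{P,S}

IESDS → P1:{B,C} P2:{P,S}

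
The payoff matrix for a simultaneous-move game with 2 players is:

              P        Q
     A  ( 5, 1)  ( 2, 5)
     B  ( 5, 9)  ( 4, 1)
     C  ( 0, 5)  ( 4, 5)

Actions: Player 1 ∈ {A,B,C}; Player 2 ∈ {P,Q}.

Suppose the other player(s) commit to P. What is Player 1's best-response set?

u_1(A vs P) = 5
u_1(B vs P) = 5
u_1(C vs P) = 0
max payoff 5 at {A,B}

argmax u_1 = {A,B}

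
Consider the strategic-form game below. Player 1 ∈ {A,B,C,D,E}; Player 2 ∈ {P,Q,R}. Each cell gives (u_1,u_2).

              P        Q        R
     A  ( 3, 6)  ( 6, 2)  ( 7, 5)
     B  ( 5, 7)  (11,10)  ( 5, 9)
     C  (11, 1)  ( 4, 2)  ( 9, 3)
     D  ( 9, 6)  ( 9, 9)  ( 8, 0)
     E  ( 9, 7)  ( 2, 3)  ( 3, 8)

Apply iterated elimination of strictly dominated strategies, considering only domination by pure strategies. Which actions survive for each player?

Remaining: P1:{B,C,D} P2:{Q,R}

P1 drop A (D beats it: P:9>3 Q:9>6 R:8>7)
P1 drop E (C beats it: P:11>9 Q:4>2 R:9>3)
P2 drop P (Q beats it: B:10>7 C:2>1 D:9>6)
P1→{B,C,D} P2→{Q,R}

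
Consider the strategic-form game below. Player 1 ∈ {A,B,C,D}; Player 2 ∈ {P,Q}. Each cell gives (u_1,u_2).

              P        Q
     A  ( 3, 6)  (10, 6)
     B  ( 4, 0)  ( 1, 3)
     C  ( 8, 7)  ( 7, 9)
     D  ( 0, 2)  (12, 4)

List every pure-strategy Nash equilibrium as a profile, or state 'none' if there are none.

PSNE = {(D,Q)}

(A,P): not NE [P1→C gives 8>3]
(A,Q): not NE [P1→D gives 12>10]
(B,P): not NE [P1→C gives 8>4; P2→Q gives 3>0]
(B,Q): not NE [P1→D gives 12>1]
(C,P): not NE [P2→Q gives 9>7]
(C,Q): not NE [P1→D gives 12>7]
(D,P): not NE [P1→C gives 8>0; P2→Q gives 4>2]
(D,Q): NE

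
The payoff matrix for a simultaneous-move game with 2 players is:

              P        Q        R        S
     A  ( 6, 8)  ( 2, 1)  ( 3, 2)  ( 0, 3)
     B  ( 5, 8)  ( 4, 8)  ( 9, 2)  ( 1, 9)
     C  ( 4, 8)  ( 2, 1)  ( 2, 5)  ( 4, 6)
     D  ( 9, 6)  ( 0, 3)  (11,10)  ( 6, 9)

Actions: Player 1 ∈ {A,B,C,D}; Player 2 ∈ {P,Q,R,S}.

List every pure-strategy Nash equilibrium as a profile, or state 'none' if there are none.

(A,P): not NE [P1→D gives 9>6]
(A,Q): not NE [P1→B gives 4>2; P2→P gives 8>1]
(A,R): not NE [P1→D gives 11>3; P2→P gives 8>2]
(A,S): not NE [P1→D gives 6>0; P2→P gives 8>3]
(B,P): not NE [P1→D gives 9>5; P2→S gives 9>8]
(B,Q): not NE [P2→S gives 9>8]
(B,R): not NE [P1→D gives 11>9; P2→S gives 9>2]
(B,S): not NE [P1→D gives 6>1]
(C,P): not NE [P1→D gives 9>4]
(C,Q): not NE [P1→B gives 4>2; P2→P gives 8>1]
(C,R): not NE [P1→D gives 11>2; P2→P gives 8>5]
(C,S): not NE [P1→D gives 6>4; P2→P gives 8>6]
(D,P): not NE [P2→R gives 10>6]
(D,Q): not NE [P1→B gives 4>0; P2→R gives 10>3]
(D,R): NE
(D,S): not NE [P2→R gives 10>9]

Nash profiles: (D,R)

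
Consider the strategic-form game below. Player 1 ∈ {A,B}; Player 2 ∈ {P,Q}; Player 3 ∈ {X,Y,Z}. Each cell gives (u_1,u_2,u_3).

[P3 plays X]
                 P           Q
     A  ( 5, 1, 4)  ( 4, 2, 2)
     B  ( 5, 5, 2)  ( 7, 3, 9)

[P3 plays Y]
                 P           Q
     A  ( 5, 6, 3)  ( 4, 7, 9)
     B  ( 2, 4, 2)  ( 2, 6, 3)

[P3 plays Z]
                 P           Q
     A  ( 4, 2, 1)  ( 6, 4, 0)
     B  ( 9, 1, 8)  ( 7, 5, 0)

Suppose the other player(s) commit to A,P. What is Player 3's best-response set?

P3 best: {X}

u_3(X vs A,P) = 4
u_3(Y vs A,P) = 3
u_3(Z vs A,P) = 1
max payoff 4 at {X}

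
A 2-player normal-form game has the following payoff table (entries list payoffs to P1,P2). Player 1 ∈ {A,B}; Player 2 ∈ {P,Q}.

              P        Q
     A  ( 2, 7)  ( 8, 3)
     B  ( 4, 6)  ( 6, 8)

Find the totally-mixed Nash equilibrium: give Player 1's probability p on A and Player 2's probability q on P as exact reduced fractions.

P1 indiff ⇒ q·2+(1-q)·8 = q·4+(1-q)·6 ⇒ q(-2) = (1-q)(-2) ⇒ q = 1/2
P2 indiff ⇒ p·7+(1-p)·6 = p·3+(1-p)·8 ⇒ p(4) = (1-p)(2) ⇒ p = 1/3

p=1/3, q=1/2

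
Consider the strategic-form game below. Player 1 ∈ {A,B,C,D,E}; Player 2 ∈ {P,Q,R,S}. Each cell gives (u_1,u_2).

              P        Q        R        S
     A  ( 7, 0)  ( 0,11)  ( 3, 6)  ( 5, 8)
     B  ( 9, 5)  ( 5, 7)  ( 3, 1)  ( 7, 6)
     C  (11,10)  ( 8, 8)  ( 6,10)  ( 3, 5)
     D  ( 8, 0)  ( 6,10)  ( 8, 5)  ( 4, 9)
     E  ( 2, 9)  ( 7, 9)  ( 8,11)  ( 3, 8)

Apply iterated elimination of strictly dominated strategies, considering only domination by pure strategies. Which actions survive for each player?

P2 drop S (Q beats it: A:11>8 B:7>6 C:8>5 D:10>9 E:9>8)
P1 drop A (C beats it: P:11>7 Q:8>0 R:6>3)
P1 drop B (C beats it: P:11>9 Q:8>5 R:6>3)
P1→{C,D,E} P2→{P,Q,R}

IESDS → P1:{C,D,E} P2:{P,Q,R}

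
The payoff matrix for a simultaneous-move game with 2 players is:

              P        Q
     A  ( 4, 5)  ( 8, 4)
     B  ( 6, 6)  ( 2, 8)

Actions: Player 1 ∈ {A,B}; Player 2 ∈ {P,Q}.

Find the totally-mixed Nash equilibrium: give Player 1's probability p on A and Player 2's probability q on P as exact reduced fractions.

P1 indiff ⇒ q·4+(1-q)·8 = q·6+(1-q)·2 ⇒ q(-2) = (1-q)(-6) ⇒ q = 3/4
P2 indiff ⇒ p·5+(1-p)·6 = p·4+(1-p)·8 ⇒ p(1) = (1-p)(2) ⇒ p = 2/3

(p,q) = (2/3, 3/4)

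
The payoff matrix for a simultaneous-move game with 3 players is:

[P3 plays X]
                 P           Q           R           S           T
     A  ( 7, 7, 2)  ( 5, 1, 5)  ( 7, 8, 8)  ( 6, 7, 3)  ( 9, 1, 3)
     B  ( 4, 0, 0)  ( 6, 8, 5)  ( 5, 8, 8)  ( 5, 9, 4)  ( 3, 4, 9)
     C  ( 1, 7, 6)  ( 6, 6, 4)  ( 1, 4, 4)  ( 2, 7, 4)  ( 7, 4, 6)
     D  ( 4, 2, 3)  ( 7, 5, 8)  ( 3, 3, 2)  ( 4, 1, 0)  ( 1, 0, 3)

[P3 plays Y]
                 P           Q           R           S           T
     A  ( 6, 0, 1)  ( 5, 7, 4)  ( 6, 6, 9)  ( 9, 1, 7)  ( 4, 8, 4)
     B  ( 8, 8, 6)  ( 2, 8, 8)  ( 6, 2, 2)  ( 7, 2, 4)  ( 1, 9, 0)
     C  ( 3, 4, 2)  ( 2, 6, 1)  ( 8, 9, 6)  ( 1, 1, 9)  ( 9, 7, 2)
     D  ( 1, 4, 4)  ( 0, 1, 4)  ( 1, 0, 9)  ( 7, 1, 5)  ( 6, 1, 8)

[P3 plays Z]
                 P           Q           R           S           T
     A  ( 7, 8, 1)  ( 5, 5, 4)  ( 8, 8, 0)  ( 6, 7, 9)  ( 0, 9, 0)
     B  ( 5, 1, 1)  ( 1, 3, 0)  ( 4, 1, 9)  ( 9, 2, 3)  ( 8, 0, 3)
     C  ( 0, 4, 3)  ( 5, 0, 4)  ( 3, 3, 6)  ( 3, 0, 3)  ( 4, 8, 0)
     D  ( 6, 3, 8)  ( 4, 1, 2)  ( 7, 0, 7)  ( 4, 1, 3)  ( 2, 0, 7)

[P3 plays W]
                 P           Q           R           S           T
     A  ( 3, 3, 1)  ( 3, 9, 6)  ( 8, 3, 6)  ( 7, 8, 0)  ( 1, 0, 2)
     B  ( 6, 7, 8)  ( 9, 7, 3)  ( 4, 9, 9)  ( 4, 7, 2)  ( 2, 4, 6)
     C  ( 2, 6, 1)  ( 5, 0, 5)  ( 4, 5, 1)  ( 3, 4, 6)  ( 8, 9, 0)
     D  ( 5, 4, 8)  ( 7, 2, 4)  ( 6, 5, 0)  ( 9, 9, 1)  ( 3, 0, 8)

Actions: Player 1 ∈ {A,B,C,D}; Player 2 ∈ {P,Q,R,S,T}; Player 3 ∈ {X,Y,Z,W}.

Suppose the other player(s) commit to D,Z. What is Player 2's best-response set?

u_2(P vs D,Z) = 3
u_2(Q vs D,Z) = 1
u_2(R vs D,Z) = 0
u_2(S vs D,Z) = 1
u_2(T vs D,Z) = 0
max payoff 3 at {P}

argmax u_2 = {P}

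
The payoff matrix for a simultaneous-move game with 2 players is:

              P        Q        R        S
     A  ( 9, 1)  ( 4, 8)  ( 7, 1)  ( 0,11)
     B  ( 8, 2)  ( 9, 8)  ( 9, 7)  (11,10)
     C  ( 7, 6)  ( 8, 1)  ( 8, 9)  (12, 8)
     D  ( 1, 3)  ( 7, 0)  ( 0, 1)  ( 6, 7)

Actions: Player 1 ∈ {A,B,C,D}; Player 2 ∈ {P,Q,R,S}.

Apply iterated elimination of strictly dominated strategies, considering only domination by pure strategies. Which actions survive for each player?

P1 drop D (B beats it: P:8>1 Q:9>7 R:9>0 S:11>6)
P2 drop P (S beats it: A:11>1 B:10>2 C:8>6)
P1 drop A (B beats it: Q:9>4 R:9>7 S:11>0)
P2 drop Q (S beats it: B:10>8 C:8>1)
P1→{B,C} P2→{R,S}

Remaining: P1:{B,C} P2:{R,S}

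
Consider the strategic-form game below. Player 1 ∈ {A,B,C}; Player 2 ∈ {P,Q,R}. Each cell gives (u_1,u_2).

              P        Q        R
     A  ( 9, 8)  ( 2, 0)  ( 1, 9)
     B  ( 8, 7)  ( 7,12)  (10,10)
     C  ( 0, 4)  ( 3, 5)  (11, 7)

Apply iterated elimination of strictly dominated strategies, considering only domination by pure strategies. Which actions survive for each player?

Survivors P1:{B,C} P2:{Q,R}

P2 drop P (R beats it: A:9>8 B:10>7 C:7>4)
P1 drop A (B beats it: Q:7>2 R:10>1)
P1→{B,C} P2→{Q,R}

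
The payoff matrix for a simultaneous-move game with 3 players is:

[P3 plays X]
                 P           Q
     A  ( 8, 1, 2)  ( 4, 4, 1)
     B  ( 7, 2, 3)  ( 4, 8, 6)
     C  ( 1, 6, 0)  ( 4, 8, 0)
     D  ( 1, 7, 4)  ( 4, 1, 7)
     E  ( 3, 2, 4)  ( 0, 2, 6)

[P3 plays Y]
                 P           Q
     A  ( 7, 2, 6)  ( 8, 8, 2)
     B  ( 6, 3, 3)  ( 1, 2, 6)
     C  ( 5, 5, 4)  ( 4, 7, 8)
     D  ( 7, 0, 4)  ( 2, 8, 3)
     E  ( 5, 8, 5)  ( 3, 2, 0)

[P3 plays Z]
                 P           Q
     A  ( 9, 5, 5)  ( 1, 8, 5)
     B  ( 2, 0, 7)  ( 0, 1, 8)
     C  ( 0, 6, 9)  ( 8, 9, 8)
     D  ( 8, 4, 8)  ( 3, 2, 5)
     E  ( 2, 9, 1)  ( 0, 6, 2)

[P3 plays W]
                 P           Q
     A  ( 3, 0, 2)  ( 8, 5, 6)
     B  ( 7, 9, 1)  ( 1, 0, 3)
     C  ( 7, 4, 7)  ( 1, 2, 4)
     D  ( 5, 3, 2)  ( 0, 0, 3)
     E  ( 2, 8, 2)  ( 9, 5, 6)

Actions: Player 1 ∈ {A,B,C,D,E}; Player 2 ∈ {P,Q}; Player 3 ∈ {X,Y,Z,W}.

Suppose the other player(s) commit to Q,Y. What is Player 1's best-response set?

P1 best: {A}

u_1(A vs Q,Y) = 8
u_1(B vs Q,Y) = 1
u_1(C vs Q,Y) = 4
u_1(D vs Q,Y) = 2
u_1(E vs Q,Y) = 3
max payoff 8 at {A}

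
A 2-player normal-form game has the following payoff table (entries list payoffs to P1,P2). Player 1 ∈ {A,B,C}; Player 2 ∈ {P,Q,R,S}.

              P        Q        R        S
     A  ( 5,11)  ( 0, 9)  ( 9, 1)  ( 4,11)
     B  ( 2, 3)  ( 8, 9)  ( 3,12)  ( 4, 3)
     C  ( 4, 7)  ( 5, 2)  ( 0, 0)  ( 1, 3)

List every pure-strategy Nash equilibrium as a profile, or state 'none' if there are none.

Nash profiles: (A,P), (A,S)

(A,P): NE
(A,Q): not NE [P1→B gives 8>0; P2→S gives 11>9]
(A,R): not NE [P2→S gives 11>1]
(A,S): NE
(B,P): not NE [P1→A gives 5>2; P2→R gives 12>3]
(B,Q): not NE [P2→R gives 12>9]
(B,R): not NE [P1→A gives 9>3]
(B,S): not NE [P2→R gives 12>3]
(C,P): not NE [P1→A gives 5>4]
(C,Q): not NE [P1→B gives 8>5; P2→P gives 7>2]
(C,R): not NE [P1→A gives 9>0; P2→P gives 7>0]
(C,S): not NE [P1→B gives 4>1; P2→P gives 7>3]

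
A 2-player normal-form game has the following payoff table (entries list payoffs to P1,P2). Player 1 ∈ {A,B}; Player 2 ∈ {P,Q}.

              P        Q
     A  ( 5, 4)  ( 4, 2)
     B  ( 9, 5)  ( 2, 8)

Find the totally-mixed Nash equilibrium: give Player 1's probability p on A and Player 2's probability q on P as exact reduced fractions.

P1 mixes 3/5 on A; P2 mixes 1/3 on P

P1 indiff ⇒ q·5+(1-q)·4 = q·9+(1-q)·2 ⇒ q(-4) = (1-q)(-2) ⇒ q = 1/3
P2 indiff ⇒ p·4+(1-p)·5 = p·2+(1-p)·8 ⇒ p(2) = (1-p)(3) ⇒ p = 3/5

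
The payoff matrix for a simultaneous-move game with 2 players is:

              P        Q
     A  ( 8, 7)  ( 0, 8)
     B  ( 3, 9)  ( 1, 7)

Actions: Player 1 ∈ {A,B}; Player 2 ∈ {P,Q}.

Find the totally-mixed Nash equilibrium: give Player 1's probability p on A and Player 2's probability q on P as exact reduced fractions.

P1 mixes 2/3 on A; P2 mixes 1/6 on P

P1 indiff ⇒ q·8+(1-q)·0 = q·3+(1-q)·1 ⇒ q(5) = (1-q)(1) ⇒ q = 1/6
P2 indiff ⇒ p·7+(1-p)·9 = p·8+(1-p)·7 ⇒ p(-1) = (1-p)(-2) ⇒ p = 2/3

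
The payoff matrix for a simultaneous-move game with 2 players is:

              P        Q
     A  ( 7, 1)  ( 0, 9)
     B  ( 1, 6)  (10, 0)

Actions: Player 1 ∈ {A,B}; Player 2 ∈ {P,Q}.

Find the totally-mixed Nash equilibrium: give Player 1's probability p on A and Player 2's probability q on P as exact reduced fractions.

P1 indiff ⇒ q·7+(1-q)·0 = q·1+(1-q)·10 ⇒ q(6) = (1-q)(10) ⇒ q = 5/8
P2 indiff ⇒ p·1+(1-p)·6 = p·9+(1-p)·0 ⇒ p(-8) = (1-p)(-6) ⇒ p = 3/7

P1 mixes 3/7 on A; P2 mixes 5/8 on P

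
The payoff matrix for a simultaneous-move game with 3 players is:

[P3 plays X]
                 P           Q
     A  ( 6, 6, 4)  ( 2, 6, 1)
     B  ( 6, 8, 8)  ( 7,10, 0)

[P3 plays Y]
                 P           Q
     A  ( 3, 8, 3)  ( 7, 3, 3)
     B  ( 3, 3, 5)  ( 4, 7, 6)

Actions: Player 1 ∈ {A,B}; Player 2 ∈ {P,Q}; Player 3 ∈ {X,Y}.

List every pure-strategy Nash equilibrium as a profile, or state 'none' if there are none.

Nash profiles: (A,P,X)

(A,P,X): NE
(A,P,Y): not NE [P3→X gives 4>3]
(A,Q,X): not NE [P1→B gives 7>2; P3→Y gives 3>1]
(A,Q,Y): not NE [P2→P gives 8>3]
(B,P,X): not NE [P2→Q gives 10>8]
(B,P,Y): not NE [P2→Q gives 7>3; P3→X gives 8>5]
(B,Q,X): not NE [P3→Y gives 6>0]
(B,Q,Y): not NE [P1→A gives 7>4]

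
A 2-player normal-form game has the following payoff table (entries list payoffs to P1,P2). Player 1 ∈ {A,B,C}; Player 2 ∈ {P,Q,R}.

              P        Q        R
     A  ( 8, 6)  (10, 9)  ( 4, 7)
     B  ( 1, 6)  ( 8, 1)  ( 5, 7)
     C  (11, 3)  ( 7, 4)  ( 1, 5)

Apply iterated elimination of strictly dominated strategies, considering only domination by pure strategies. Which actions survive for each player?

P2 drop P (R beats it: A:7>6 B:7>6 C:5>3)
P1 drop C (A beats it: Q:10>7 R:4>1)
P1→{A,B} P2→{Q,R}

Survivors P1:{A,B} P2:{Q,R}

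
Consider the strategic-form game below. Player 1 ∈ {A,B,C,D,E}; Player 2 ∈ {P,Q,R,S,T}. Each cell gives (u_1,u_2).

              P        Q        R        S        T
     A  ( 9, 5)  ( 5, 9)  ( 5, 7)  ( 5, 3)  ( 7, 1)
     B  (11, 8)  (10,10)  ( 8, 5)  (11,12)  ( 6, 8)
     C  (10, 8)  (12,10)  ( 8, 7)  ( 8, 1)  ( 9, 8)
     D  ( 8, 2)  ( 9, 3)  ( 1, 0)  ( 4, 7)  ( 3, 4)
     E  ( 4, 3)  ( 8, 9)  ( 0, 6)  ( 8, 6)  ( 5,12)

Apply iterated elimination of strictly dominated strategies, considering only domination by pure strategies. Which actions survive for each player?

P1 drop A (C beats it: P:10>9 Q:12>5 R:8>5 S:8>5 T:9>7)
P1 drop D (B beats it: P:11>8 Q:10>9 R:8>1 S:11>4 T:6>3)
P1 drop E (B beats it: P:11>4 Q:10>8 R:8>0 S:11>8 T:6>5)
P2 drop P (Q beats it: B:10>8 C:10>8)
P2 drop R (Q beats it: B:10>5 C:10>7)
P2 drop T (Q beats it: B:10>8 C:10>8)
P1→{B,C} P2→{Q,S}

IESDS → P1:{B,C} P2:{Q,S}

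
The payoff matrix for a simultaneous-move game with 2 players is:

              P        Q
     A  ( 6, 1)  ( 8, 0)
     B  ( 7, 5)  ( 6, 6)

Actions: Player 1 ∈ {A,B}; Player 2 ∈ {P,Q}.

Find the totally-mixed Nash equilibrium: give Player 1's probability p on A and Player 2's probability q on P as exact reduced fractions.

p=1/2, q=2/3

P1 indiff ⇒ q·6+(1-q)·8 = q·7+(1-q)·6 ⇒ q(-1) = (1-q)(-2) ⇒ q = 2/3
P2 indiff ⇒ p·1+(1-p)·5 = p·0+(1-p)·6 ⇒ p(1) = (1-p)(1) ⇒ p = 1/2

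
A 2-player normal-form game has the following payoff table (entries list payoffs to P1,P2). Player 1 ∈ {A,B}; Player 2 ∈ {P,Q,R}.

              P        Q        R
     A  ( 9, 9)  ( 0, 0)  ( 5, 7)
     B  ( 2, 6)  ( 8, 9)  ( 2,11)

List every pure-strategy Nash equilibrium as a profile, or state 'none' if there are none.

PSNE = {(A,P)}

(A,P): NE
(A,Q): not NE [P1→B gives 8>0; P2→P gives 9>0]
(A,R): not NE [P2→P gives 9>7]
(B,P): not NE [P1→A gives 9>2; P2→R gives 11>6]
(B,Q): not NE [P2→R gives 11>9]
(B,R): not NE [P1→A gives 5>2]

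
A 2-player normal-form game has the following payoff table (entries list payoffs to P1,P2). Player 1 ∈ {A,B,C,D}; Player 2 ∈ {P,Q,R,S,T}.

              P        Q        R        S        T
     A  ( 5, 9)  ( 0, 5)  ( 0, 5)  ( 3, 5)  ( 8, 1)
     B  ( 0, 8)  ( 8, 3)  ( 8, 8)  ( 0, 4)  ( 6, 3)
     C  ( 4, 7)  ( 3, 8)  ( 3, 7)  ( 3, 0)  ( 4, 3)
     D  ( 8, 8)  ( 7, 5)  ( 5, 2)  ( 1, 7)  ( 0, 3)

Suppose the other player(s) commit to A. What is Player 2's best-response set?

BR_2 = {P}

u_2(P vs A) = 9
u_2(Q vs A) = 5
u_2(R vs A) = 5
u_2(S vs A) = 5
u_2(T vs A) = 1
max payoff 9 at {P}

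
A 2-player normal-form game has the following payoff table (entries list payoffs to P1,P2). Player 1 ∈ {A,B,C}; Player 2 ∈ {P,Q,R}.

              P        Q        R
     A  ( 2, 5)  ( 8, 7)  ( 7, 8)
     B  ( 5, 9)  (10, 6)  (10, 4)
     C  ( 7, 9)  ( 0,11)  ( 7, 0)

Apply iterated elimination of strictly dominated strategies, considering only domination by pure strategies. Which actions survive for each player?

Remaining: P1:{B,C} P2:{P,Q}

P1 drop A (B beats it: P:5>2 Q:10>8 R:10>7)
P2 drop R (P beats it: B:9>4 C:9>0)
P1→{B,C} P2→{P,Q}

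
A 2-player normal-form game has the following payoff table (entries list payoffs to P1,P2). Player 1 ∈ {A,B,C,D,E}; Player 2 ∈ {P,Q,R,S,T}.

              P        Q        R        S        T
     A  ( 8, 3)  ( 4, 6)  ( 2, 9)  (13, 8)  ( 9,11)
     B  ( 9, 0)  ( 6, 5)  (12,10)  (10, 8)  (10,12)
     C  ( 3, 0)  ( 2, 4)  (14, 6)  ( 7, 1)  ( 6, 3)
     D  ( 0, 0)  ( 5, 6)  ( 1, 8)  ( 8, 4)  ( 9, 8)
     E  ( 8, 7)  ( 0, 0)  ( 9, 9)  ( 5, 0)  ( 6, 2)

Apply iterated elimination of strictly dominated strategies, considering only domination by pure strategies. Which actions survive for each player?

IESDS → P1:{B,C} P2:{R,T}

P1 drop D (B beats it: P:9>0 Q:6>5 R:12>1 S:10>8 T:10>9)
P1 drop E (B beats it: P:9>8 Q:6>0 R:12>9 S:10>5 T:10>6)
P2 drop P (Q beats it: A:6>3 B:5>0 C:4>0)
P2 drop Q (R beats it: A:9>6 B:10>5 C:6>4)
P2 drop S (R beats it: A:9>8 B:10>8 C:6>1)
P1 drop A (B beats it: R:12>2 T:10>9)
P1→{B,C} P2→{R,T}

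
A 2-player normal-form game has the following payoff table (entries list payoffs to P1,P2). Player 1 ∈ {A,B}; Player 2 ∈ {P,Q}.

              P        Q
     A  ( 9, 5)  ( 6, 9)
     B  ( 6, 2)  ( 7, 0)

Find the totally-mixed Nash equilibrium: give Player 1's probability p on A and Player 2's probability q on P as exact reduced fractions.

P1 indiff ⇒ q·9+(1-q)·6 = q·6+(1-q)·7 ⇒ q(3) = (1-q)(1) ⇒ q = 1/4
P2 indiff ⇒ p·5+(1-p)·2 = p·9+(1-p)·0 ⇒ p(-4) = (1-p)(-2) ⇒ p = 1/3

P1 mixes 1/3 on A; P2 mixes 1/4 on P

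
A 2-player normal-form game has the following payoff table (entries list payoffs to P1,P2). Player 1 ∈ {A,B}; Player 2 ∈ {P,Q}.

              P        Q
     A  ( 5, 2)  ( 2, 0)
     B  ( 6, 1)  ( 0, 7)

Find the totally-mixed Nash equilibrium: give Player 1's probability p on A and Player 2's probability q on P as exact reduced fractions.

P1 indiff ⇒ q·5+(1-q)·2 = q·6+(1-q)·0 ⇒ q(-1) = (1-q)(-2) ⇒ q = 2/3
P2 indiff ⇒ p·2+(1-p)·1 = p·0+(1-p)·7 ⇒ p(2) = (1-p)(6) ⇒ p = 3/4

p=3/4, q=2/3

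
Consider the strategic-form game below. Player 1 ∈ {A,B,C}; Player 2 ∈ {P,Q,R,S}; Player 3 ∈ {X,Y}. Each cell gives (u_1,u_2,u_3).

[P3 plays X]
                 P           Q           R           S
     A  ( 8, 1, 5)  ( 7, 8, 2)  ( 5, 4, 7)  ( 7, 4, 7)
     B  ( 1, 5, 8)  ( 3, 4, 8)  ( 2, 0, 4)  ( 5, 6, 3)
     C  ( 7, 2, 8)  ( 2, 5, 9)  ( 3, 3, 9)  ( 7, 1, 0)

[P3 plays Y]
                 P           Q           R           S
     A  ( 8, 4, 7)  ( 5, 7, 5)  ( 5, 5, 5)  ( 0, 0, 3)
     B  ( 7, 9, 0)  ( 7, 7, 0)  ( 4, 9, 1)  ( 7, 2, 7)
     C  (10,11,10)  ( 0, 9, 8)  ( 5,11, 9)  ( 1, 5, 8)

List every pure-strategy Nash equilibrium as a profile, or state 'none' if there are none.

(A,P,X): not NE [P2→Q gives 8>1; P3→Y gives 7>5]
(A,P,Y): not NE [P1→C gives 10>8; P2→Q gives 7>4]
(A,Q,X): not NE [P3→Y gives 5>2]
(A,Q,Y): not NE [P1→B gives 7>5]
(A,R,X): not NE [P2→Q gives 8>4]
(A,R,Y): not NE [P2→Q gives 7>5; P3→X gives 7>5]
(A,S,X): not NE [P2→Q gives 8>4]
(A,S,Y): not NE [P1→B gives 7>0; P2→Q gives 7>0; P3→X gives 7>3]
(B,P,X): not NE [P1→A gives 8>1; P2→S gives 6>5]
(B,P,Y): not NE [P1→C gives 10>7; P3→X gives 8>0]
(B,Q,X): not NE [P1→A gives 7>3; P2→S gives 6>4]
(B,Q,Y): not NE [P2→R gives 9>7; P3→X gives 8>0]
(B,R,X): not NE [P1→A gives 5>2; P2→S gives 6>0]
(B,R,Y): not NE [P1→C gives 5>4; P3→X gives 4>1]
(B,S,X): not NE [P1→C gives 7>5; P3→Y gives 7>3]
(B,S,Y): not NE [P2→R gives 9>2]
(C,P,X): not NE [P1→A gives 8>7; P2→Q gives 5>2; P3→Y gives 10>8]
(C,P,Y): NE
(C,Q,X): not NE [P1→A gives 7>2]
(C,Q,Y): not NE [P1→B gives 7>0; P2→R gives 11>9; P3→X gives 9>8]
(C,R,X): not NE [P1→A gives 5>3; P2→Q gives 5>3]
(C,R,Y): NE
(C,S,X): not NE [P2→Q gives 5>1; P3→Y gives 8>0]
(C,S,Y): not NE [P1→B gives 7>1; P2→R gives 11>5]

PSNE = {(C,P,Y), (C,R,Y)}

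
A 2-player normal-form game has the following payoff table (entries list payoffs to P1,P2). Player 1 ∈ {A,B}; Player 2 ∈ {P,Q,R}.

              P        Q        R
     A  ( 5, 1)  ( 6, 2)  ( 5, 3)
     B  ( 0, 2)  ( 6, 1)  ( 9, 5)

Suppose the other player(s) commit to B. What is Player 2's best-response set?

argmax u_2 = {R}

u_2(P vs B) = 2
u_2(Q vs B) = 1
u_2(R vs B) = 5
max payoff 5 at {R}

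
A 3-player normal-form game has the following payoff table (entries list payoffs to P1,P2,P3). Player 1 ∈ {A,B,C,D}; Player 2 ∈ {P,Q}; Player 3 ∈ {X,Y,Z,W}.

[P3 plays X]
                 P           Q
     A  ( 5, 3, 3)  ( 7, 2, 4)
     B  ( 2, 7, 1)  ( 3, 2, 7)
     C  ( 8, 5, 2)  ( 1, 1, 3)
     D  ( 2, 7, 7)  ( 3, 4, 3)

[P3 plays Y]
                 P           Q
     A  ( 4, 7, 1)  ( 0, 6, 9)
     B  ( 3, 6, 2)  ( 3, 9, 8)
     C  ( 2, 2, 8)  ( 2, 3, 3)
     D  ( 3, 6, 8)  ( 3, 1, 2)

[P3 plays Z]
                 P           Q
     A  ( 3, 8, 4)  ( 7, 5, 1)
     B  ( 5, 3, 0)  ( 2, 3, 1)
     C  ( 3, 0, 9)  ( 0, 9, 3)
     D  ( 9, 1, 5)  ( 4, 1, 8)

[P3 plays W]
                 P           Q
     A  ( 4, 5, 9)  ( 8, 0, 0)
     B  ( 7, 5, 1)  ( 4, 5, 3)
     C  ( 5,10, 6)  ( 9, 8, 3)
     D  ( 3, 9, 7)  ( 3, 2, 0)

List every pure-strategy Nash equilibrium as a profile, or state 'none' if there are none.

(A,P,X): not NE [P1→C gives 8>5; P3→W gives 9>3]
(A,P,Y): not NE [P3→W gives 9>1]
(A,P,Z): not NE [P1→D gives 9>3; P3→W gives 9>4]
(A,P,W): not NE [P1→B gives 7>4]
(A,Q,X): not NE [P2→P gives 3>2; P3→Y gives 9>4]
(A,Q,Y): not NE [P1→D gives 3>0; P2→P gives 7>6]
(A,Q,Z): not NE [P2→P gives 8>5; P3→Y gives 9>1]
(A,Q,W): not NE [P1→C gives 9>8; P2→P gives 5>0; P3→Y gives 9>0]
(B,P,X): not NE [P1→C gives 8>2; P3→Y gives 2>1]
(B,P,Y): not NE [P1→A gives 4>3; P2→Q gives 9>6]
(B,P,Z): not NE [P1→D gives 9>5; P3→Y gives 2>0]
(B,P,W): not NE [P3→Y gives 2>1]
(B,Q,X): not NE [P1→A gives 7>3; P2→P gives 7>2; P3→Y gives 8>7]
(B,Q,Y): NE
(B,Q,Z): not NE [P1→A gives 7>2; P3→Y gives 8>1]
(B,Q,W): not NE [P1→C gives 9>4; P3→Y gives 8>3]
(C,P,X): not NE [P3→Z gives 9>2]
(C,P,Y): not NE [P1→A gives 4>2; P2→Q gives 3>2; P3→Z gives 9>8]
(C,P,Z): not NE [P1→D gives 9>3; P2→Q gives 9>0]
(C,P,W): not NE [P1→B gives 7>5; P3→Z gives 9>6]
(C,Q,X): not NE [P1→A gives 7>1; P2→P gives 5>1]
(C,Q,Y): not NE [P1→D gives 3>2]
(C,Q,Z): not NE [P1→A gives 7>0]
(C,Q,W): not NE [P2→P gives 10>8]
(D,P,X): not NE [P1→C gives 8>2; P3→Y gives 8>7]
(D,P,Y): not NE [P1→A gives 4>3]
(D,P,Z): not NE [P3→Y gives 8>5]
(D,P,W): not NE [P1→B gives 7>3; P3→Y gives 8>7]
(D,Q,X): not NE [P1→A gives 7>3; P2→P gives 7>4; P3→Z gives 8>3]
(D,Q,Y): not NE [P2→P gives 6>1; P3→Z gives 8>2]
(D,Q,Z): not NE [P1→A gives 7>4]
(D,Q,W): not NE [P1→C gives 9>3; P2→P gives 9>2; P3→Z gives 8>0]

PSNE = {(B,Q,Y)}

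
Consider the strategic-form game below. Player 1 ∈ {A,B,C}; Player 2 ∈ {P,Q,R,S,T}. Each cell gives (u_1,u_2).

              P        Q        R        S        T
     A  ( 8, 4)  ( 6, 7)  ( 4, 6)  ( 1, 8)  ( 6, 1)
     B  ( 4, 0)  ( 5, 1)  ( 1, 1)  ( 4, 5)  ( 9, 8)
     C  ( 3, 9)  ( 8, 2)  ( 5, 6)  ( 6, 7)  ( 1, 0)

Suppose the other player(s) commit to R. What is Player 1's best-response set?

u_1(A vs R) = 4
u_1(B vs R) = 1
u_1(C vs R) = 5
max payoff 5 at {C}

P1 best: {C}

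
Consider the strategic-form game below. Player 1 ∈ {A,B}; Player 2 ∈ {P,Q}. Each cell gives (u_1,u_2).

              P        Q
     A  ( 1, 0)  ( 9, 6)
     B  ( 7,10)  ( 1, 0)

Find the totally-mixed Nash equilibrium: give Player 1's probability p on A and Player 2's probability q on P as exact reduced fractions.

P1 indiff ⇒ q·1+(1-q)·9 = q·7+(1-q)·1 ⇒ q(-6) = (1-q)(-8) ⇒ q = 4/7
P2 indiff ⇒ p·0+(1-p)·10 = p·6+(1-p)·0 ⇒ p(-6) = (1-p)(-10) ⇒ p = 5/8

(p,q) = (5/8, 4/7)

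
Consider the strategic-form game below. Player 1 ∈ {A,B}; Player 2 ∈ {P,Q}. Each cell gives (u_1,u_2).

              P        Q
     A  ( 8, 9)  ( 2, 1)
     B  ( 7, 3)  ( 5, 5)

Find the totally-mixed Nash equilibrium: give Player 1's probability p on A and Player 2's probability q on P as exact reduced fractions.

P1 indiff ⇒ q·8+(1-q)·2 = q·7+(1-q)·5 ⇒ q(1) = (1-q)(3) ⇒ q = 3/4
P2 indiff ⇒ p·9+(1-p)·3 = p·1+(1-p)·5 ⇒ p(8) = (1-p)(2) ⇒ p = 1/5

P1 mixes 1/5 on A; P2 mixes 3/4 on P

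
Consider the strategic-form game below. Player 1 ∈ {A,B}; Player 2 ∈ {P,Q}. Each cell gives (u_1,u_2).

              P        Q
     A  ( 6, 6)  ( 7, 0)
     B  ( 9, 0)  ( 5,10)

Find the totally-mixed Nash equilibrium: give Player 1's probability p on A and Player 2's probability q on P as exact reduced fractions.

P1 indiff ⇒ q·6+(1-q)·7 = q·9+(1-q)·5 ⇒ q(-3) = (1-q)(-2) ⇒ q = 2/5
P2 indiff ⇒ p·6+(1-p)·0 = p·0+(1-p)·10 ⇒ p(6) = (1-p)(10) ⇒ p = 5/8

P1 mixes 5/8 on A; P2 mixes 2/5 on P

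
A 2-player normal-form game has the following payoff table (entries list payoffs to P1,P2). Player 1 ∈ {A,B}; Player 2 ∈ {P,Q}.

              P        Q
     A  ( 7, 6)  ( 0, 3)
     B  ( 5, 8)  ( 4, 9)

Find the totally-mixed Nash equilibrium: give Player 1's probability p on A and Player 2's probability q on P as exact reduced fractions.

P1 mixes 1/4 on A; P2 mixes 2/3 on P

P1 indiff ⇒ q·7+(1-q)·0 = q·5+(1-q)·4 ⇒ q(2) = (1-q)(4) ⇒ q = 2/3
P2 indiff ⇒ p·6+(1-p)·8 = p·3+(1-p)·9 ⇒ p(3) = (1-p)(1) ⇒ p = 1/4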